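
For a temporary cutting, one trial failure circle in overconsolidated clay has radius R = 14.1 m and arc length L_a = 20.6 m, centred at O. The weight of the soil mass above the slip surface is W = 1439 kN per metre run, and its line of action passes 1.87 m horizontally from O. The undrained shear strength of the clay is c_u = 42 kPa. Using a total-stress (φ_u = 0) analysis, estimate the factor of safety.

FS = 4.53

Taking moments about the centre O, the resisting moment is provided by the undrained shear strength acting along the arc:
M_R = c_u·L_a·R = 42·20.60·14.1 = 12199.3 kN·m/m
M_D = W·d = 1439·1.87 = 2690.9 kN·m/m
FS = M_R / M_D = 12199.3 / 2690.9 = 4.533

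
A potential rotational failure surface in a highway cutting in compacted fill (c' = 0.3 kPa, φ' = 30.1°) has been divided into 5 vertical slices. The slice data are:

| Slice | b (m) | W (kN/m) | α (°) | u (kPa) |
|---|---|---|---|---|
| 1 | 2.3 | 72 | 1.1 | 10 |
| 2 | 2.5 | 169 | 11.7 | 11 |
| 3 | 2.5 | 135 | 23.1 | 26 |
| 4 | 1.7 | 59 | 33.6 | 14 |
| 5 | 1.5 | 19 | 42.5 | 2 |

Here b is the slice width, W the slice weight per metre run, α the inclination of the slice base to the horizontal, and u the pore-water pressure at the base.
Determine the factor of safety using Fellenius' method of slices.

FS = 1.19

Ordinary method of slices: FS = Σ[c'·Δl_i + (W_i cosα_i − u_i·Δl_i)·tanφ'] / Σ W_i sinα_i, with Δl_i = b_i / cosα_i.
Slice 1: Δl = 2.3/cos1.1° = 2.300 m; N'_1 = 72·cos1.1° − 10·2.300 = 49.0; c'Δl = 0.69; W sinα = 1.4
Slice 2: Δl = 2.5/cos11.7° = 2.553 m; N'_2 = 169·cos11.7° − 11·2.553 = 137.4; c'Δl = 0.77; W sinα = 34.3
Slice 3: Δl = 2.5/cos23.1° = 2.718 m; N'_3 = 135·cos23.1° − 26·2.718 = 53.5; c'Δl = 0.82; W sinα = 53.0
Slice 4: Δl = 1.7/cos33.6° = 2.041 m; N'_4 = 59·cos33.6° − 14·2.041 = 20.6; c'Δl = 0.61; W sinα = 32.7
Slice 5: Δl = 1.5/cos42.5° = 2.035 m; N'_5 = 19·cos42.5° − 2·2.035 = 9.9; c'Δl = 0.61; W sinα = 12.8
Σc'Δl = 3.5 kN/m; ΣN' = 270.4 kN/m; ΣW sinα = 134.1 kN/m
Resisting = 3.5 + 270.4·tan30.1° = 3.5 + 156.7 = 160.2 kN/m
FS = 160.2 / 134.1 = 1.195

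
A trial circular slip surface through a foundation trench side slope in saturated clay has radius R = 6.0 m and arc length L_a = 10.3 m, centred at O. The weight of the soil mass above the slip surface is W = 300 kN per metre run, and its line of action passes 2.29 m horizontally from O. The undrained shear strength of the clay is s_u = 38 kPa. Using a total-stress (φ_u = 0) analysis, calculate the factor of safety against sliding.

FS = 3.42

Taking moments about the centre O, the resisting moment is provided by the undrained shear strength acting along the arc:
M_R = s_u·L_a·R = 38·10.30·6.0 = 2348.4 kN·m/m
M_D = W·d = 300·2.29 = 687.0 kN·m/m
FS = M_R / M_D = 2348.4 / 687.0 = 3.418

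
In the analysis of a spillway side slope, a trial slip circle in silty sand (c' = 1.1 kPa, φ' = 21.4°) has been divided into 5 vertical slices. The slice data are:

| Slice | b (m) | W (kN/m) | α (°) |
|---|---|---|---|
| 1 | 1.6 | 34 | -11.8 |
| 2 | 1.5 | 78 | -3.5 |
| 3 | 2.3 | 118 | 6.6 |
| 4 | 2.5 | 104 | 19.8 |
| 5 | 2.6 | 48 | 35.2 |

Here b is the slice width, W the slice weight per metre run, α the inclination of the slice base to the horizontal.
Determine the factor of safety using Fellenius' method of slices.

Ordinary method of slices: FS = Σ[c'·Δl_i + (W_i cosα_i)·tanφ'] / Σ W_i sinα_i, with Δl_i = b_i / cosα_i.
Slice 1: Δl = 1.6/cos(-11.8°) = 1.635 m; N'_1 = 34·cos(-11.8°) = 33.3; c'Δl = 1.80; W sinα = -7.0
Slice 2: Δl = 1.5/cos(-3.5°) = 1.503 m; N'_2 = 78·cos(-3.5°) = 77.9; c'Δl = 1.65; W sinα = -4.8
Slice 3: Δl = 2.3/cos6.6° = 2.315 m; N'_3 = 118·cos6.6° = 117.2; c'Δl = 2.55; W sinα = 13.6
Slice 4: Δl = 2.5/cos19.8° = 2.657 m; N'_4 = 104·cos19.8° = 97.9; c'Δl = 2.92; W sinα = 35.2
Slice 5: Δl = 2.6/cos35.2° = 3.182 m; N'_5 = 48·cos35.2° = 39.2; c'Δl = 3.50; W sinα = 27.7
Σc'Δl = 12.4 kN/m; ΣN' = 365.4 kN/m; ΣW sinα = 64.7 kN/m
Resisting = 12.4 + 365.4·tan21.4° = 12.4 + 143.2 = 155.6 kN/m
FS = 155.6 / 64.7 = 2.404

FS = 2.40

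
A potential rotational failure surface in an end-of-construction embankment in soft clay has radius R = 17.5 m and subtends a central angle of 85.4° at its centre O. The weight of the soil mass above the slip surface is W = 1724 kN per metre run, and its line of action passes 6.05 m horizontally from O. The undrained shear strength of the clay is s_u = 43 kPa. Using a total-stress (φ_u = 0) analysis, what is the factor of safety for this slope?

Taking moments about the centre O, the resisting moment is provided by the undrained shear strength acting along the arc:
Arc length L_a = R·θ = 17.5·(85.4°·π/180) = 17.5·1.4905 = 26.08 m
M_R = s_u·L_a·R = 43·26.08·17.5 = 19628.2 kN·m/m
M_D = W·d = 1724·6.05 = 10430.2 kN·m/m
FS = M_R / M_D = 19628.2 / 10430.2 = 1.882

FS = 1.88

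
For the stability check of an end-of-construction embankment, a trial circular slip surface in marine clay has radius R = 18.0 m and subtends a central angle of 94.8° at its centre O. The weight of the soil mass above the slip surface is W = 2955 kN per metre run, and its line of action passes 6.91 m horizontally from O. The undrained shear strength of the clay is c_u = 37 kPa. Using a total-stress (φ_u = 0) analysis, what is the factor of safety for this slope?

Taking moments about the centre O, the resisting moment is provided by the undrained shear strength acting along the arc:
Arc length L_a = R·θ = 18.0·(94.8°·π/180) = 18.0·1.6546 = 29.78 m
M_R = c_u·L_a·R = 37·29.78·18.0 = 19835.0 kN·m/m
M_D = W·d = 2955·6.91 = 20419.0 kN·m/m
FS = M_R / M_D = 19835.0 / 20419.0 = 0.971

FS = 0.97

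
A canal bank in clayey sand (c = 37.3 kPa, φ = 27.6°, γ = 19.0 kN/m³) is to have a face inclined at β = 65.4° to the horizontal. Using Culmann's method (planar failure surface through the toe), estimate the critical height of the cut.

Culmann's analysis gives the critical failure plane at α_cr = (β + φ)/2 = (65.4 + 27.6)/2 = 46.5°, and the critical height
H_c = (4c/γ) · sinβ cosφ / [1 − cos(β − φ)]
    = (4·37.3/19.0) · sin65.4°·cos27.6° / [1 − cos(37.8°)]
    = 7.853 · 0.9092·0.8862 / [1 − 0.7902]
    = 7.853 · 0.8058 / 0.2098
    = 30.15 m

H_c = 30.15 m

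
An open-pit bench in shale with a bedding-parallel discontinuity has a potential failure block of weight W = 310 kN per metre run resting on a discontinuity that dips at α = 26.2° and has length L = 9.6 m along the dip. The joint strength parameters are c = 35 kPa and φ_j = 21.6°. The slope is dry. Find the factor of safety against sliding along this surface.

FS = 3.26

Resolving the block weight along and normal to the plane and applying the Mohr–Coulomb strength on the joint:
N' = W cosα = 310·cos26.2° = 278.2 kN/m
Driving force T = W sinα = 310·sin26.2° = 136.9 kN/m
Resisting force R = c·L + N'·tanφ_j = 35·9.6 + 278.2·tan21.6° = 336.0 + 110.1 = 446.1 kN/m
FS = R / T = 446.1 / 136.9 = 3.260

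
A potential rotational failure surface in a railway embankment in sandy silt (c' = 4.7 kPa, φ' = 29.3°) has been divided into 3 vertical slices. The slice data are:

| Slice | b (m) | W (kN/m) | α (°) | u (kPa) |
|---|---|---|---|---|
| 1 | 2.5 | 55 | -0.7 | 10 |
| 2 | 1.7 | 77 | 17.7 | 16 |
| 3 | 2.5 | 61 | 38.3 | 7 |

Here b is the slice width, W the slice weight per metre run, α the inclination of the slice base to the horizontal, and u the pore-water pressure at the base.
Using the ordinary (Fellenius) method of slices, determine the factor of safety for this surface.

FS = 1.51

Ordinary method of slices: FS = Σ[c'·Δl_i + (W_i cosα_i − u_i·Δl_i)·tanφ'] / Σ W_i sinα_i, with Δl_i = b_i / cosα_i.
Slice 1: Δl = 2.5/cos(-0.7°) = 2.500 m; N'_1 = 55·cos(-0.7°) − 10·2.500 = 30.0; c'Δl = 11.75; W sinα = -0.7
Slice 2: Δl = 1.7/cos17.7° = 1.784 m; N'_2 = 77·cos17.7° − 16·1.784 = 44.8; c'Δl = 8.39; W sinα = 23.4
Slice 3: Δl = 2.5/cos38.3° = 3.186 m; N'_3 = 61·cos38.3° − 7·3.186 = 25.6; c'Δl = 14.97; W sinα = 37.8
Σc'Δl = 35.1 kN/m; ΣN' = 100.4 kN/m; ΣW sinα = 60.5 kN/m
Resisting = 35.1 + 100.4·tan29.3° = 35.1 + 56.3 = 91.4 kN/m
FS = 91.4 / 60.5 = 1.510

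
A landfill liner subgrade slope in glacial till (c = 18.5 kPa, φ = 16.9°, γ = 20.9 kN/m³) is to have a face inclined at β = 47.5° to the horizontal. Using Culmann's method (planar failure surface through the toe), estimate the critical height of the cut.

H_c = 17.94 m

Culmann's analysis gives the critical failure plane at α_cr = (β + φ)/2 = (47.5 + 16.9)/2 = 32.2°, and the critical height
H_c = (4c/γ) · sinβ cosφ / [1 − cos(β − φ)]
    = (4·18.5/20.9) · sin47.5°·cos16.9° / [1 − cos(30.6°)]
    = 3.541 · 0.7373·0.9568 / [1 − 0.8607]
    = 3.541 · 0.7054 / 0.1393
    = 17.94 m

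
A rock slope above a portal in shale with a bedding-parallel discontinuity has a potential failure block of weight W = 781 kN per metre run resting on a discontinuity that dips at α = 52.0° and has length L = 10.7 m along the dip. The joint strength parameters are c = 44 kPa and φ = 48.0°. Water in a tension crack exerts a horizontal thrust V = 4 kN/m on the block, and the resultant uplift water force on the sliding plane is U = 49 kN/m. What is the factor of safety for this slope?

Resolving the block weight along and normal to the plane and applying the Mohr–Coulomb strength on the joint:
N' = W cosα − U − V sinα = 781·cos52.0° − 49 − 4·sin52.0° = 428.7 kN/m
Driving force T = W sinα + V cosα = 781·sin52.0° + 4·cos52.0° = 617.9 kN/m
Resisting force R = c·L + N'·tanφ = 44·10.7 + 428.7·tan48.0° = 470.8 + 476.1 = 946.9 kN/m
FS = R / T = 946.9 / 617.9 = 1.532

FS = 1.53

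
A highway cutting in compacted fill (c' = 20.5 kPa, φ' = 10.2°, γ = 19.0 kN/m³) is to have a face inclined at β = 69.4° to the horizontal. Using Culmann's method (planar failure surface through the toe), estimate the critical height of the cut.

H_c = 8.15 m

Culmann's analysis gives the critical failure plane at α_cr = (β + φ')/2 = (69.4 + 10.2)/2 = 39.8°, and the critical height
H_c = (4c'/γ) · sinβ cosφ' / [1 − cos(β − φ')]
    = (4·20.5/19.0) · sin69.4°·cos10.2° / [1 − cos(59.2°)]
    = 4.316 · 0.9361·0.9842 / [1 − 0.5120]
    = 4.316 · 0.9213 / 0.4880
    = 8.15 m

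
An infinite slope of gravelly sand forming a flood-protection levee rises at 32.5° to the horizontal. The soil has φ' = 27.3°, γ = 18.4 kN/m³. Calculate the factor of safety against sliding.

For a dry cohesionless infinite slope the factor of safety is FS = tanφ' / tanβ.
FS = tan27.3° / tan32.5° = 0.5161 / 0.6371 = 0.810

FS = 0.81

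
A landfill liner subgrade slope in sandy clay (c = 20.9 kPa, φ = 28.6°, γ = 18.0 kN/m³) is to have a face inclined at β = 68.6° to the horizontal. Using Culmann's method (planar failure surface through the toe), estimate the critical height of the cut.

Culmann's analysis gives the critical failure plane at α_cr = (β + φ)/2 = (68.6 + 28.6)/2 = 48.6°, and the critical height
H_c = (4c/γ) · sinβ cosφ / [1 − cos(β − φ)]
    = (4·20.9/18.0) · sin68.6°·cos28.6° / [1 − cos(40.0°)]
    = 4.644 · 0.9311·0.8780 / [1 − 0.7660]
    = 4.644 · 0.8175 / 0.2340
    = 16.23 m

H_c = 16.23 m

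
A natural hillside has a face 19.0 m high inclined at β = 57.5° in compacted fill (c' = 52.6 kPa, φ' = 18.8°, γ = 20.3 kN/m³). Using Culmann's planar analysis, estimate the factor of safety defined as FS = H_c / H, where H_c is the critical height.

FS = 1.98

H_c = (4c'/γ) · sinβ cosφ' / [1 − cos(β − φ')]
    = (4·52.6/20.3) · sin57.5°·cos18.8° / [1 − cos38.7°]
    = 10.365 · 0.7984 / 0.2196 = 37.69 m
FS = H_c / H = 37.69 / 19.0 = 1.984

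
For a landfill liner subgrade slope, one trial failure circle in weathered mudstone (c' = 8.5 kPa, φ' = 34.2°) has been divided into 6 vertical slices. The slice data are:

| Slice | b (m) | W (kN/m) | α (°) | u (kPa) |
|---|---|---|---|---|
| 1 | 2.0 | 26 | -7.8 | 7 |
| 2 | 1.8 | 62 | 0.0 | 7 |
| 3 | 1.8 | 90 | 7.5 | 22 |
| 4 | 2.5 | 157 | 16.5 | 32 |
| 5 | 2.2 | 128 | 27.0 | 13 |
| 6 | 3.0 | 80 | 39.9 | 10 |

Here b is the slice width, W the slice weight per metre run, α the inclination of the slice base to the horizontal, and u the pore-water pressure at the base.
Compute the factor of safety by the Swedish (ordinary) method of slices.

Ordinary method of slices: FS = Σ[c'·Δl_i + (W_i cosα_i − u_i·Δl_i)·tanφ'] / Σ W_i sinα_i, with Δl_i = b_i / cosα_i.
Slice 1: Δl = 2.0/cos(-7.8°) = 2.019 m; N'_1 = 26·cos(-7.8°) − 7·2.019 = 11.6; c'Δl = 17.16; W sinα = -3.5
Slice 2: Δl = 1.8/cos0.0° = 1.800 m; N'_2 = 62·cos0.0° − 7·1.800 = 49.4; c'Δl = 15.30; W sinα = 0.0
Slice 3: Δl = 1.8/cos7.5° = 1.816 m; N'_3 = 90·cos7.5° − 22·1.816 = 49.3; c'Δl = 15.43; W sinα = 11.7
Slice 4: Δl = 2.5/cos16.5° = 2.607 m; N'_4 = 157·cos16.5° − 32·2.607 = 67.1; c'Δl = 22.16; W sinα = 44.6
Slice 5: Δl = 2.2/cos27.0° = 2.469 m; N'_5 = 128·cos27.0° − 13·2.469 = 82.0; c'Δl = 20.99; W sinα = 58.1
Slice 6: Δl = 3.0/cos39.9° = 3.911 m; N'_6 = 80·cos39.9° − 10·3.911 = 22.3; c'Δl = 33.24; W sinα = 51.3
Σc'Δl = 124.3 kN/m; ΣN' = 281.6 kN/m; ΣW sinα = 162.2 kN/m
Resisting = 124.3 + 281.6·tan34.2° = 124.3 + 191.4 = 315.7 kN/m
FS = 315.7 / 162.2 = 1.946

FS = 1.95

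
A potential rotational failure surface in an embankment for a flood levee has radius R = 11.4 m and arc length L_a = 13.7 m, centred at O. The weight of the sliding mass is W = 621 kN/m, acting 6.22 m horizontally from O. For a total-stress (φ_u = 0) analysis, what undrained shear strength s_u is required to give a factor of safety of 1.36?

FS = s_u·L_a·R / (W·d), so s_u = FS·W·d / (L_a·R).
s_u = 1.36·621·6.22 / (13.70·11.4) = 5253.2 / 156.18 = 33.64 kPa

s_u = 33.6 kPa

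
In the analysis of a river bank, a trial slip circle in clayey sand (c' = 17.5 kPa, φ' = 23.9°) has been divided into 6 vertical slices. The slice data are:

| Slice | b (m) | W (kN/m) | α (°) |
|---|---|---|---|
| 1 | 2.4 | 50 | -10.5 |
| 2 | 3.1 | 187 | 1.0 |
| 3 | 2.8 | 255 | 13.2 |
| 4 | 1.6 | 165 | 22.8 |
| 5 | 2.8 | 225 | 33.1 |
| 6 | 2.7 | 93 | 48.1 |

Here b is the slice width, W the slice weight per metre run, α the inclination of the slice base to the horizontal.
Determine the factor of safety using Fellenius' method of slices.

FS = 2.27

Ordinary method of slices: FS = Σ[c'·Δl_i + (W_i cosα_i)·tanφ'] / Σ W_i sinα_i, with Δl_i = b_i / cosα_i.
Slice 1: Δl = 2.4/cos(-10.5°) = 2.441 m; N'_1 = 50·cos(-10.5°) = 49.2; c'Δl = 42.72; W sinα = -9.1
Slice 2: Δl = 3.1/cos1.0° = 3.100 m; N'_2 = 187·cos1.0° = 187.0; c'Δl = 54.26; W sinα = 3.3
Slice 3: Δl = 2.8/cos13.2° = 2.876 m; N'_3 = 255·cos13.2° = 248.3; c'Δl = 50.33; W sinα = 58.2
Slice 4: Δl = 1.6/cos22.8° = 1.736 m; N'_4 = 165·cos22.8° = 152.1; c'Δl = 30.37; W sinα = 63.9
Slice 5: Δl = 2.8/cos33.1° = 3.342 m; N'_5 = 225·cos33.1° = 188.5; c'Δl = 58.49; W sinα = 122.9
Slice 6: Δl = 2.7/cos48.1° = 4.043 m; N'_6 = 93·cos48.1° = 62.1; c'Δl = 70.75; W sinα = 69.2
Σc'Δl = 306.9 kN/m; ΣN' = 887.1 kN/m; ΣW sinα = 308.4 kN/m
Resisting = 306.9 + 887.1·tan23.9° = 306.9 + 393.1 = 700.0 kN/m
FS = 700.0 / 308.4 = 2.270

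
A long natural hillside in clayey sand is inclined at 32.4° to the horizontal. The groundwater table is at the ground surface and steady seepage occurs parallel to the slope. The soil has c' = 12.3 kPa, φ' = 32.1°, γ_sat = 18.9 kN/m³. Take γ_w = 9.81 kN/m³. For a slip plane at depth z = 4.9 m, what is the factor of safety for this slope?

FS = 0.77

With seepage parallel to the slope and the water table at the surface, the effective normal stress on the slip plane uses the buoyant unit weight γ' = γ_sat − γ_w while the driving shear stress uses γ_sat:
FS = [c' + γ' z cos²β tanφ'] / [γ_sat z sinβ cosβ]
γ' = 18.9 − 9.81 = 9.09 kN/m³
Numerator = 12.3 + 9.09·4.9·cos²32.4°·tan32.1° = 12.3 + 9.09·4.9·0.7129·0.6273 = 32.219 kPa
Denominator = 18.9·4.9·sin32.4°·cos32.4° = 18.9·4.9·0.5358·0.8443 = 41.898 kPa
FS = 32.219 / 41.898 = 0.769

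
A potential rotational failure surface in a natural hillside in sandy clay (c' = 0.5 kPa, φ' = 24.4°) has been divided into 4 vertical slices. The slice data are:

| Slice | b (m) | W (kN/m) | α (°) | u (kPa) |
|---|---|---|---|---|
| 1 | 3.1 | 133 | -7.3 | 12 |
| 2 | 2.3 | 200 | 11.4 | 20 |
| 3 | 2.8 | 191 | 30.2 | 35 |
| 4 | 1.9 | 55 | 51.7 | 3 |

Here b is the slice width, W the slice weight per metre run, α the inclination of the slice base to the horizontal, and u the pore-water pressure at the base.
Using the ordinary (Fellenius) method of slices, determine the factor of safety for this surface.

FS = 0.93

Ordinary method of slices: FS = Σ[c'·Δl_i + (W_i cosα_i − u_i·Δl_i)·tanφ'] / Σ W_i sinα_i, with Δl_i = b_i / cosα_i.
Slice 1: Δl = 3.1/cos(-7.3°) = 3.125 m; N'_1 = 133·cos(-7.3°) − 12·3.125 = 94.4; c'Δl = 1.56; W sinα = -16.9
Slice 2: Δl = 2.3/cos11.4° = 2.346 m; N'_2 = 200·cos11.4° − 20·2.346 = 149.1; c'Δl = 1.17; W sinα = 39.5
Slice 3: Δl = 2.8/cos30.2° = 3.240 m; N'_3 = 191·cos30.2° − 35·3.240 = 51.7; c'Δl = 1.62; W sinα = 96.1
Slice 4: Δl = 1.9/cos51.7° = 3.066 m; N'_4 = 55·cos51.7° − 3·3.066 = 24.9; c'Δl = 1.53; W sinα = 43.2
Σc'Δl = 5.9 kN/m; ΣN' = 320.1 kN/m; ΣW sinα = 161.9 kN/m
Resisting = 5.9 + 320.1·tan24.4° = 5.9 + 145.2 = 151.1 kN/m
FS = 151.1 / 161.9 = 0.933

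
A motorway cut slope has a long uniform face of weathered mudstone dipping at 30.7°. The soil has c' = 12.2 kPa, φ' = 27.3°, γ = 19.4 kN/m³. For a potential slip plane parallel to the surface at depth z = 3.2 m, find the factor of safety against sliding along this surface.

FS = 1.32

For an infinite slope with a slip plane parallel to the surface (no pore pressure): FS = [c' + γz cos²β tanφ'] / [γz sinβ cosβ].
γz = 19.4·3.2 = 62.08 kN/m²
Numerator = 12.2 + 62.08·cos²30.7°·tan27.3° = 12.2 + 62.08·0.7393·0.5161 = 35.890 kPa
Denominator = 62.08·sin30.7°·cos30.7° = 62.08·0.5105·0.8599 = 27.253 kPa
FS = 35.890 / 27.253 = 1.317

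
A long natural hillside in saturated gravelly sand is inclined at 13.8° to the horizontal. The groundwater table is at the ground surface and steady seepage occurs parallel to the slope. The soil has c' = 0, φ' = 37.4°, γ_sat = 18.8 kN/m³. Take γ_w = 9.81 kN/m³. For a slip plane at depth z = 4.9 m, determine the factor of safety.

FS = 1.49

With seepage parallel to the slope and the water table at the surface, the effective normal stress on the slip plane uses the buoyant unit weight γ' = γ_sat − γ_w while the driving shear stress uses γ_sat:
FS = [c' + γ' z cos²β tanφ'] / [γ_sat z sinβ cosβ]
(For c' = 0 this reduces to FS = (γ'/γ_sat)·tanφ'/tanβ.)
γ' = 18.8 − 9.81 = 8.99 kN/m³
Numerator = 0.0 + 8.99·4.9·cos²13.8°·tan37.4° = 0.0 + 8.99·4.9·0.9431·0.7646 = 31.763 kPa
Denominator = 18.8·4.9·sin13.8°·cos13.8° = 18.8·4.9·0.2385·0.9711 = 21.339 kPa
FS = 31.763 / 21.339 = 1.488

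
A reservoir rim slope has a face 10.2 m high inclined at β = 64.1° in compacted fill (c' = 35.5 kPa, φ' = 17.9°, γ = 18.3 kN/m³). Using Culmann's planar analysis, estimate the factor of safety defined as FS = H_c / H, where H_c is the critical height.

H_c = (4c'/γ) · sinβ cosφ' / [1 − cos(β − φ')]
    = (4·35.5/18.3) · sin64.1°·cos17.9° / [1 − cos46.2°]
    = 7.760 · 0.8560 / 0.3079 = 21.58 m
FS = H_c / H = 21.58 / 10.2 = 2.115

FS = 2.12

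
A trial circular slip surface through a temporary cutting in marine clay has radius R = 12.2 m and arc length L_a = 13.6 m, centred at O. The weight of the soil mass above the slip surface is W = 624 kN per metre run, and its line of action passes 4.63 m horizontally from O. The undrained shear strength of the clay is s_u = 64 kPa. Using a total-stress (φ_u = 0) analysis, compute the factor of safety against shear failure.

FS = 3.68

Taking moments about the centre O, the resisting moment is provided by the undrained shear strength acting along the arc:
M_R = s_u·L_a·R = 64·13.60·12.2 = 10618.9 kN·m/m
M_D = W·d = 624·4.63 = 2889.1 kN·m/m
FS = M_R / M_D = 10618.9 / 2889.1 = 3.675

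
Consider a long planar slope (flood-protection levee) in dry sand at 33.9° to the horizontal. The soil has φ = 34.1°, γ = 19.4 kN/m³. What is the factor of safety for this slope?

FS = 1.01

For a dry cohesionless infinite slope the factor of safety is FS = tanφ / tanβ.
FS = tan34.1° / tan33.9° = 0.6771 / 0.6720 = 1.008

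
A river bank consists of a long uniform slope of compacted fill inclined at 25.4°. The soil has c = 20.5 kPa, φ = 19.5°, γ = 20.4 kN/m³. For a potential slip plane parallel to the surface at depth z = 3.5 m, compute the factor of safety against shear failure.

For an infinite slope with a slip plane parallel to the surface (no pore pressure): FS = [c + γz cos²β tanφ] / [γz sinβ cosβ].
γz = 20.4·3.5 = 71.40 kN/m²
Numerator = 20.5 + 71.40·cos²25.4°·tan19.5° = 20.5 + 71.40·0.8160·0.3541 = 41.132 kPa
Denominator = 71.40·sin25.4°·cos25.4° = 71.40·0.4289·0.9033 = 27.666 kPa
FS = 41.132 / 27.666 = 1.487

FS = 1.49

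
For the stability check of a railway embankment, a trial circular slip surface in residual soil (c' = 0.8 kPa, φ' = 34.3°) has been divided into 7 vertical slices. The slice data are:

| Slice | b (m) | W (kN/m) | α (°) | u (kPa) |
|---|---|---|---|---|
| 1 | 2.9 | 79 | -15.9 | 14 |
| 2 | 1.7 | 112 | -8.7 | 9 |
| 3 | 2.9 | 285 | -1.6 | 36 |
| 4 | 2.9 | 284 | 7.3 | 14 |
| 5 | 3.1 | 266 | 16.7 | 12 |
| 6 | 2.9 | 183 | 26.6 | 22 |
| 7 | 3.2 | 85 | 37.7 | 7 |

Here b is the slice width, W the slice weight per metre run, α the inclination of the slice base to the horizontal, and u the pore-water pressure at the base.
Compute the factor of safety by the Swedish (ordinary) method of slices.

FS = 3.15

Ordinary method of slices: FS = Σ[c'·Δl_i + (W_i cosα_i − u_i·Δl_i)·tanφ'] / Σ W_i sinα_i, with Δl_i = b_i / cosα_i.
Slice 1: Δl = 2.9/cos(-15.9°) = 3.015 m; N'_1 = 79·cos(-15.9°) − 14·3.015 = 33.8; c'Δl = 2.41; W sinα = -21.6
Slice 2: Δl = 1.7/cos(-8.7°) = 1.720 m; N'_2 = 112·cos(-8.7°) − 9·1.720 = 95.2; c'Δl = 1.38; W sinα = -16.9
Slice 3: Δl = 2.9/cos(-1.6°) = 2.901 m; N'_3 = 285·cos(-1.6°) − 36·2.901 = 180.4; c'Δl = 2.32; W sinα = -8.0
Slice 4: Δl = 2.9/cos7.3° = 2.924 m; N'_4 = 284·cos7.3° − 14·2.924 = 240.8; c'Δl = 2.34; W sinα = 36.1
Slice 5: Δl = 3.1/cos16.7° = 3.237 m; N'_5 = 266·cos16.7° − 12·3.237 = 215.9; c'Δl = 2.59; W sinα = 76.4
Slice 6: Δl = 2.9/cos26.6° = 3.243 m; N'_6 = 183·cos26.6° − 22·3.243 = 92.3; c'Δl = 2.59; W sinα = 81.9
Slice 7: Δl = 3.2/cos37.7° = 4.044 m; N'_7 = 85·cos37.7° − 7·4.044 = 38.9; c'Δl = 3.24; W sinα = 52.0
Σc'Δl = 16.9 kN/m; ΣN' = 897.4 kN/m; ΣW sinα = 199.9 kN/m
Resisting = 16.9 + 897.4·tan34.3° = 16.9 + 612.1 = 629.0 kN/m
FS = 629.0 / 199.9 = 3.147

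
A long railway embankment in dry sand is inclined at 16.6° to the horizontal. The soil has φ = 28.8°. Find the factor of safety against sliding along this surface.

For a dry cohesionless infinite slope the factor of safety is FS = tanφ / tanβ.
FS = tan28.8° / tan16.6° = 0.5498 / 0.2981 = 1.844

FS = 1.84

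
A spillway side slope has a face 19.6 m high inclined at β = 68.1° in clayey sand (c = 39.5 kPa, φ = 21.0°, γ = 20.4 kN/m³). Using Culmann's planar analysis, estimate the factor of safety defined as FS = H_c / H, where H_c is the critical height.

FS = 1.07

H_c = (4c/γ) · sinβ cosφ / [1 − cos(β − φ)]
    = (4·39.5/20.4) · sin68.1°·cos21.0° / [1 − cos47.1°]
    = 7.745 · 0.8662 / 0.3193 = 21.01 m
FS = H_c / H = 21.01 / 19.6 = 1.072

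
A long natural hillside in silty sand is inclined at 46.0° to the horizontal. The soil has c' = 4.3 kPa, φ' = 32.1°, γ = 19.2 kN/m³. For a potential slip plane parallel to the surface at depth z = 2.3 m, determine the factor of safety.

FS = 0.80

For an infinite slope with a slip plane parallel to the surface (no pore pressure): FS = [c' + γz cos²β tanφ'] / [γz sinβ cosβ].
γz = 19.2·2.3 = 44.16 kN/m²
Numerator = 4.3 + 44.16·cos²46.0°·tan32.1° = 4.3 + 44.16·0.4826·0.6273 = 17.667 kPa
Denominator = 44.16·sin46.0°·cos46.0° = 44.16·0.7193·0.6947 = 22.067 kPa
FS = 17.667 / 22.067 = 0.801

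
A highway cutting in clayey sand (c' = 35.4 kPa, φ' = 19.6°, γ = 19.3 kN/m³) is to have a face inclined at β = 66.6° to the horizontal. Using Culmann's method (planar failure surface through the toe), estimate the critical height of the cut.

Culmann's analysis gives the critical failure plane at α_cr = (β + φ')/2 = (66.6 + 19.6)/2 = 43.1°, and the critical height
H_c = (4c'/γ) · sinβ cosφ' / [1 − cos(β − φ')]
    = (4·35.4/19.3) · sin66.6°·cos19.6° / [1 − cos(47.0°)]
    = 7.337 · 0.9178·0.9421 / [1 − 0.6820]
    = 7.337 · 0.8646 / 0.3180
    = 19.95 m

H_c = 19.95 m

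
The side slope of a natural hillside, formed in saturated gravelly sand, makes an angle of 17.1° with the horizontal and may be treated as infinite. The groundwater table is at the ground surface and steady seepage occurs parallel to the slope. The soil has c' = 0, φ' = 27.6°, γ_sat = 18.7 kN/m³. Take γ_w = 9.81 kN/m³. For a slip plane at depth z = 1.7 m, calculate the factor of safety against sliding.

FS = 0.81

With seepage parallel to the slope and the water table at the surface, the effective normal stress on the slip plane uses the buoyant unit weight γ' = γ_sat − γ_w while the driving shear stress uses γ_sat:
FS = [c' + γ' z cos²β tanφ'] / [γ_sat z sinβ cosβ]
(For c' = 0 this reduces to FS = (γ'/γ_sat)·tanφ'/tanβ.)
γ' = 18.7 − 9.81 = 8.89 kN/m³
Numerator = 0.0 + 8.89·1.7·cos²17.1°·tan27.6° = 0.0 + 8.89·1.7·0.9135·0.5228 = 7.218 kPa
Denominator = 18.7·1.7·sin17.1°·cos17.1° = 18.7·1.7·0.2940·0.9558 = 8.934 kPa
FS = 7.218 / 8.934 = 0.808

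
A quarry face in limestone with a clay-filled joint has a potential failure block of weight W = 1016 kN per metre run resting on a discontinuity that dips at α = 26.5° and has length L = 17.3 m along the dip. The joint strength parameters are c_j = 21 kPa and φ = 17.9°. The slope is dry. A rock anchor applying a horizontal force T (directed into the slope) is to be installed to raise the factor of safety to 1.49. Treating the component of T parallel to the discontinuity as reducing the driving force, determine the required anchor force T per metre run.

Resolving forces along and normal to the sliding plane, with the horizontal anchor force T adding T·sinα to the effective normal force and T·cosα acting up the plane against the driving force:
FS = [c_jL + (W cosα + T sinα) tanφ] / [W sinα − T cosα]
Without the anchor: N' = 909.3 kN/m, driving T_d = 453.3 kN/m, resisting R = 21·17.3 + 909.3·tan17.9° = 657.0 kN/m, FS = 1.45.
Setting FS = 1.49 and solving for T:
1.49·(453.3 − T cos26.5°) = 657.0 + T sin26.5°·tan17.9°
T·(sin26.5°·tan17.9° + 1.49·cos26.5°) = 1.49·453.3 − 657.0
T·(0.4462·0.3230 + 1.49·0.8949) = 675.5 − 657.0 = 18.5
T·1.4776 = 18.5
T = 12.5 kN/m

T = 13 kN/m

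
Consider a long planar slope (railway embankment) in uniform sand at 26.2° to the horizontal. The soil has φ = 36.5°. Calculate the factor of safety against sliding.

For a dry cohesionless infinite slope the factor of safety is FS = tanφ / tanβ.
FS = tan36.5° / tan26.2° = 0.7400 / 0.4921 = 1.504

FS = 1.50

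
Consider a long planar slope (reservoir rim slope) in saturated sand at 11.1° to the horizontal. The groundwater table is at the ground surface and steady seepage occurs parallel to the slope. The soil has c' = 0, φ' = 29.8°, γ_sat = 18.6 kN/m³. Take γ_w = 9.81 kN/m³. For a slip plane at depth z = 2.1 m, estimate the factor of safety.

FS = 1.38

With seepage parallel to the slope and the water table at the surface, the effective normal stress on the slip plane uses the buoyant unit weight γ' = γ_sat − γ_w while the driving shear stress uses γ_sat:
FS = [c' + γ' z cos²β tanφ'] / [γ_sat z sinβ cosβ]
(For c' = 0 this reduces to FS = (γ'/γ_sat)·tanφ'/tanβ.)
γ' = 18.6 − 9.81 = 8.79 kN/m³
Numerator = 0.0 + 8.79·2.1·cos²11.1°·tan29.8° = 0.0 + 8.79·2.1·0.9629·0.5727 = 10.180 kPa
Denominator = 18.6·2.1·sin11.1°·cos11.1° = 18.6·2.1·0.1925·0.9813 = 7.379 kPa
FS = 10.180 / 7.379 = 1.380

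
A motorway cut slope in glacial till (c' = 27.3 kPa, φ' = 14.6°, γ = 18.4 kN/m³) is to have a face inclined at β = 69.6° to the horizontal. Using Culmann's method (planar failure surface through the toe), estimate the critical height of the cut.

Culmann's analysis gives the critical failure plane at α_cr = (β + φ')/2 = (69.6 + 14.6)/2 = 42.1°, and the critical height
H_c = (4c'/γ) · sinβ cosφ' / [1 − cos(β − φ')]
    = (4·27.3/18.4) · sin69.6°·cos14.6° / [1 − cos(55.0°)]
    = 5.935 · 0.9373·0.9677 / [1 − 0.5736]
    = 5.935 · 0.9070 / 0.4264
    = 12.62 m

H_c = 12.62 m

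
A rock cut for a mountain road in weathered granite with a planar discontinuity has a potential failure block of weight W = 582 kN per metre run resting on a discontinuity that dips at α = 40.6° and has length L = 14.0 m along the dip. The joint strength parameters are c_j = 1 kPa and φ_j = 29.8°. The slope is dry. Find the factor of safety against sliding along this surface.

Resolving the block weight along and normal to the plane and applying the Mohr–Coulomb strength on the joint:
N' = W cosα = 582·cos40.6° = 441.9 kN/m
Driving force T = W sinα = 582·sin40.6° = 378.8 kN/m
Resisting force R = c_j·L + N'·tanφ_j = 1·14.0 + 441.9·tan29.8° = 14.0 + 253.1 = 267.1 kN/m
FS = R / T = 267.1 / 378.8 = 0.705

FS = 0.71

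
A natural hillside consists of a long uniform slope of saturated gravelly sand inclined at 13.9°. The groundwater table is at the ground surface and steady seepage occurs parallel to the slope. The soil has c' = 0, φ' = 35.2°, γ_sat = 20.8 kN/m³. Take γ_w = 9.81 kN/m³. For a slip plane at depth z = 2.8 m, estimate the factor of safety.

FS = 1.51

With seepage parallel to the slope and the water table at the surface, the effective normal stress on the slip plane uses the buoyant unit weight γ' = γ_sat − γ_w while the driving shear stress uses γ_sat:
FS = [c' + γ' z cos²β tanφ'] / [γ_sat z sinβ cosβ]
(For c' = 0 this reduces to FS = (γ'/γ_sat)·tanφ'/tanβ.)
γ' = 20.8 − 9.81 = 10.99 kN/m³
Numerator = 0.0 + 10.99·2.8·cos²13.9°·tan35.2° = 0.0 + 10.99·2.8·0.9423·0.7054 = 20.455 kPa
Denominator = 20.8·2.8·sin13.9°·cos13.9° = 20.8·2.8·0.2402·0.9707 = 13.581 kPa
FS = 20.455 / 13.581 = 1.506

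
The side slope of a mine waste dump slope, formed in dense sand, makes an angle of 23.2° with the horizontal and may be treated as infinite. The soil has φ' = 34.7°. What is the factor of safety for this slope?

For a dry cohesionless infinite slope the factor of safety is FS = tanφ' / tanβ.
FS = tan34.7° / tan23.2° = 0.6924 / 0.4286 = 1.616

FS = 1.62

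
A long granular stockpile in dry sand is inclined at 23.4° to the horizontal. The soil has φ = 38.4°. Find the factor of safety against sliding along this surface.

FS = 1.83

For a dry cohesionless infinite slope the factor of safety is FS = tanφ / tanβ.
FS = tan38.4° / tan23.4° = 0.7926 / 0.4327 = 1.832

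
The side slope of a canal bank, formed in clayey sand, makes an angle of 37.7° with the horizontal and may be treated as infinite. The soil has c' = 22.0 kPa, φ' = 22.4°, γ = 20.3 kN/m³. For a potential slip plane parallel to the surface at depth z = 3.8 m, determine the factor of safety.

FS = 1.12

For an infinite slope with a slip plane parallel to the surface (no pore pressure): FS = [c' + γz cos²β tanφ'] / [γz sinβ cosβ].
γz = 20.3·3.8 = 77.14 kN/m²
Numerator = 22.0 + 77.14·cos²37.7°·tan22.4° = 22.0 + 77.14·0.6260·0.4122 = 41.905 kPa
Denominator = 77.14·sin37.7°·cos37.7° = 77.14·0.6115·0.7912 = 37.325 kPa
FS = 41.905 / 37.325 = 1.123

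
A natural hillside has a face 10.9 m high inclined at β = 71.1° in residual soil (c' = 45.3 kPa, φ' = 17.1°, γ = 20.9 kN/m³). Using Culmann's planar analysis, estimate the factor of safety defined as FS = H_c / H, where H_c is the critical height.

H_c = (4c'/γ) · sinβ cosφ' / [1 − cos(β − φ')]
    = (4·45.3/20.9) · sin71.1°·cos17.1° / [1 − cos54.0°]
    = 8.670 · 0.9043 / 0.4122 = 19.02 m
FS = H_c / H = 19.02 / 10.9 = 1.745

FS = 1.74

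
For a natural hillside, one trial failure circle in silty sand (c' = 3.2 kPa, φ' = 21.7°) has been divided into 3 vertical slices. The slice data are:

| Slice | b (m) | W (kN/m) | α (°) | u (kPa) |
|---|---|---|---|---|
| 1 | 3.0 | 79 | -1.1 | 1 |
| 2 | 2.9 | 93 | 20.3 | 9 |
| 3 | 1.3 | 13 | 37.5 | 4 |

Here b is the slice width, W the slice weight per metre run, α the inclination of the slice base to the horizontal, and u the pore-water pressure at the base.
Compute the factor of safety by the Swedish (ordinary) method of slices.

Ordinary method of slices: FS = Σ[c'·Δl_i + (W_i cosα_i − u_i·Δl_i)·tanφ'] / Σ W_i sinα_i, with Δl_i = b_i / cosα_i.
Slice 1: Δl = 3.0/cos(-1.1°) = 3.001 m; N'_1 = 79·cos(-1.1°) − 1·3.001 = 76.0; c'Δl = 9.60; W sinα = -1.5
Slice 2: Δl = 2.9/cos20.3° = 3.092 m; N'_2 = 93·cos20.3° − 9·3.092 = 59.4; c'Δl = 9.89; W sinα = 32.3
Slice 3: Δl = 1.3/cos37.5° = 1.639 m; N'_3 = 13·cos37.5° − 4·1.639 = 3.8; c'Δl = 5.24; W sinα = 7.9
Σc'Δl = 24.7 kN/m; ΣN' = 139.1 kN/m; ΣW sinα = 38.7 kN/m
Resisting = 24.7 + 139.1·tan21.7° = 24.7 + 55.4 = 80.1 kN/m
FS = 80.1 / 38.7 = 2.072

FS = 2.07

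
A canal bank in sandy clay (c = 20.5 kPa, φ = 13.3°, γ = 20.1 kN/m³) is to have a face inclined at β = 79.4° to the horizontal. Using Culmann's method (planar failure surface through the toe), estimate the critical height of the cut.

Culmann's analysis gives the critical failure plane at α_cr = (β + φ)/2 = (79.4 + 13.3)/2 = 46.4°, and the critical height
H_c = (4c/γ) · sinβ cosφ / [1 − cos(β − φ)]
    = (4·20.5/20.1) · sin79.4°·cos13.3° / [1 − cos(66.1°)]
    = 4.080 · 0.9829·0.9732 / [1 − 0.4051]
    = 4.080 · 0.9566 / 0.5949
    = 6.56 m

H_c = 6.56 m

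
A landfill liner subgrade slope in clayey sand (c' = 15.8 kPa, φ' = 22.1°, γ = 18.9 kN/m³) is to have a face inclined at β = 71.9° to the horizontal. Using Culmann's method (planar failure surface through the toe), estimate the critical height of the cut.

Culmann's analysis gives the critical failure plane at α_cr = (β + φ')/2 = (71.9 + 22.1)/2 = 47.0°, and the critical height
H_c = (4c'/γ) · sinβ cosφ' / [1 − cos(β − φ')]
    = (4·15.8/18.9) · sin71.9°·cos22.1° / [1 − cos(49.8°)]
    = 3.344 · 0.9505·0.9265 / [1 − 0.6455]
    = 3.344 · 0.8807 / 0.3545
    = 8.31 m

H_c = 8.31 m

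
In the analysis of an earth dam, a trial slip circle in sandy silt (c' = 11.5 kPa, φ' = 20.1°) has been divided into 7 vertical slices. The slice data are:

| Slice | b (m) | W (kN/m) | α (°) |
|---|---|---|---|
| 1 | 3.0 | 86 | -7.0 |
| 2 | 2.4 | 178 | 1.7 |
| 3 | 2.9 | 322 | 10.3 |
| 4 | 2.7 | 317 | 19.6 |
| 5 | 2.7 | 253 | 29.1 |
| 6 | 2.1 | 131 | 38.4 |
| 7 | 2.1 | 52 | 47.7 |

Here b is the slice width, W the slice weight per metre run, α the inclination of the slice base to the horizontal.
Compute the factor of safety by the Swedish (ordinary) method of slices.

FS = 1.70

Ordinary method of slices: FS = Σ[c'·Δl_i + (W_i cosα_i)·tanφ'] / Σ W_i sinα_i, with Δl_i = b_i / cosα_i.
Slice 1: Δl = 3.0/cos(-7.0°) = 3.023 m; N'_1 = 86·cos(-7.0°) = 85.4; c'Δl = 34.76; W sinα = -10.5
Slice 2: Δl = 2.4/cos1.7° = 2.401 m; N'_2 = 178·cos1.7° = 177.9; c'Δl = 27.61; W sinα = 5.3
Slice 3: Δl = 2.9/cos10.3° = 2.947 m; N'_3 = 322·cos10.3° = 316.8; c'Δl = 33.90; W sinα = 57.6
Slice 4: Δl = 2.7/cos19.6° = 2.866 m; N'_4 = 317·cos19.6° = 298.6; c'Δl = 32.96; W sinα = 106.3
Slice 5: Δl = 2.7/cos29.1° = 3.090 m; N'_5 = 253·cos29.1° = 221.1; c'Δl = 35.54; W sinα = 123.0
Slice 6: Δl = 2.1/cos38.4° = 2.680 m; N'_6 = 131·cos38.4° = 102.7; c'Δl = 30.82; W sinα = 81.4
Slice 7: Δl = 2.1/cos47.7° = 3.120 m; N'_7 = 52·cos47.7° = 35.0; c'Δl = 35.88; W sinα = 38.5
Σc'Δl = 231.5 kN/m; ΣN' = 1237.4 kN/m; ΣW sinα = 401.6 kN/m
Resisting = 231.5 + 1237.4·tan20.1° = 231.5 + 452.8 = 684.3 kN/m
FS = 684.3 / 401.6 = 1.704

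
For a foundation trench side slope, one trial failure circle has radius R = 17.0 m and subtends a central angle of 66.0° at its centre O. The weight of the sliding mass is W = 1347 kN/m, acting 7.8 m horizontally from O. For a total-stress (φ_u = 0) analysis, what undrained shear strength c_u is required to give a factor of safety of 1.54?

FS = c_u·L_a·R / (W·d), so c_u = FS·W·d / (L_a·R).
Arc length L_a = R·θ = 17.0·(66.0°·π/180) = 17.0·1.1519 = 19.58 m
c_u = 1.54·1347·7.8 / (19.58·17.0) = 16180.2 / 332.90 = 48.60 kPa

c_u = 48.6 kPa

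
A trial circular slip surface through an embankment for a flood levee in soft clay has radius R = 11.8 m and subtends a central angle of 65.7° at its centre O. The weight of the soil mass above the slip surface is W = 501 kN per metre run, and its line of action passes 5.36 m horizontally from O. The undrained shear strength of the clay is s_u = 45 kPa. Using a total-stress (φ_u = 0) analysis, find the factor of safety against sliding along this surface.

Taking moments about the centre O, the resisting moment is provided by the undrained shear strength acting along the arc:
Arc length L_a = R·θ = 11.8·(65.7°·π/180) = 11.8·1.1467 = 13.53 m
M_R = s_u·L_a·R = 45·13.53·11.8 = 7184.9 kN·m/m
M_D = W·d = 501·5.36 = 2685.4 kN·m/m
FS = M_R / M_D = 7184.9 / 2685.4 = 2.676

FS = 2.68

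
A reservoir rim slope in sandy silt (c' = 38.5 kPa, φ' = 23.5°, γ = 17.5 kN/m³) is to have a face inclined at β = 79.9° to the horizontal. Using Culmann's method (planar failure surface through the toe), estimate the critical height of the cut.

Culmann's analysis gives the critical failure plane at α_cr = (β + φ')/2 = (79.9 + 23.5)/2 = 51.7°, and the critical height
H_c = (4c'/γ) · sinβ cosφ' / [1 − cos(β − φ')]
    = (4·38.5/17.5) · sin79.9°·cos23.5° / [1 − cos(56.4°)]
    = 8.800 · 0.9845·0.9171 / [1 − 0.5534]
    = 8.800 · 0.9028 / 0.4466
    = 17.79 m

H_c = 17.79 m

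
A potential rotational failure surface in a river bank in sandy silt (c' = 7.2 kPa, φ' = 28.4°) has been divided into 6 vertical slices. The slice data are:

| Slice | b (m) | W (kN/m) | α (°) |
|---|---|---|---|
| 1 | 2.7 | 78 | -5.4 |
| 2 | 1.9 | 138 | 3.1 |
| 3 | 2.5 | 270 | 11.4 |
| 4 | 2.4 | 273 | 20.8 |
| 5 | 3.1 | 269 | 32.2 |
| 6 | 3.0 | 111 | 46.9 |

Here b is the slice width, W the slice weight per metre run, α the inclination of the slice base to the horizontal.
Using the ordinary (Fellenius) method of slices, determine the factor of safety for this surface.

FS = 1.84

Ordinary method of slices: FS = Σ[c'·Δl_i + (W_i cosα_i)·tanφ'] / Σ W_i sinα_i, with Δl_i = b_i / cosα_i.
Slice 1: Δl = 2.7/cos(-5.4°) = 2.712 m; N'_1 = 78·cos(-5.4°) = 77.7; c'Δl = 19.53; W sinα = -7.3
Slice 2: Δl = 1.9/cos3.1° = 1.903 m; N'_2 = 138·cos3.1° = 137.8; c'Δl = 13.70; W sinα = 7.5
Slice 3: Δl = 2.5/cos11.4° = 2.550 m; N'_3 = 270·cos11.4° = 264.7; c'Δl = 18.36; W sinα = 53.4
Slice 4: Δl = 2.4/cos20.8° = 2.567 m; N'_4 = 273·cos20.8° = 255.2; c'Δl = 18.48; W sinα = 96.9
Slice 5: Δl = 3.1/cos32.2° = 3.663 m; N'_5 = 269·cos32.2° = 227.6; c'Δl = 26.38; W sinα = 143.3
Slice 6: Δl = 3.0/cos46.9° = 4.391 m; N'_6 = 111·cos46.9° = 75.8; c'Δl = 31.61; W sinα = 81.0
Σc'Δl = 128.1 kN/m; ΣN' = 1038.8 kN/m; ΣW sinα = 374.8 kN/m
Resisting = 128.1 + 1038.8·tan28.4° = 128.1 + 561.7 = 689.7 kN/m
FS = 689.7 / 374.8 = 1.840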